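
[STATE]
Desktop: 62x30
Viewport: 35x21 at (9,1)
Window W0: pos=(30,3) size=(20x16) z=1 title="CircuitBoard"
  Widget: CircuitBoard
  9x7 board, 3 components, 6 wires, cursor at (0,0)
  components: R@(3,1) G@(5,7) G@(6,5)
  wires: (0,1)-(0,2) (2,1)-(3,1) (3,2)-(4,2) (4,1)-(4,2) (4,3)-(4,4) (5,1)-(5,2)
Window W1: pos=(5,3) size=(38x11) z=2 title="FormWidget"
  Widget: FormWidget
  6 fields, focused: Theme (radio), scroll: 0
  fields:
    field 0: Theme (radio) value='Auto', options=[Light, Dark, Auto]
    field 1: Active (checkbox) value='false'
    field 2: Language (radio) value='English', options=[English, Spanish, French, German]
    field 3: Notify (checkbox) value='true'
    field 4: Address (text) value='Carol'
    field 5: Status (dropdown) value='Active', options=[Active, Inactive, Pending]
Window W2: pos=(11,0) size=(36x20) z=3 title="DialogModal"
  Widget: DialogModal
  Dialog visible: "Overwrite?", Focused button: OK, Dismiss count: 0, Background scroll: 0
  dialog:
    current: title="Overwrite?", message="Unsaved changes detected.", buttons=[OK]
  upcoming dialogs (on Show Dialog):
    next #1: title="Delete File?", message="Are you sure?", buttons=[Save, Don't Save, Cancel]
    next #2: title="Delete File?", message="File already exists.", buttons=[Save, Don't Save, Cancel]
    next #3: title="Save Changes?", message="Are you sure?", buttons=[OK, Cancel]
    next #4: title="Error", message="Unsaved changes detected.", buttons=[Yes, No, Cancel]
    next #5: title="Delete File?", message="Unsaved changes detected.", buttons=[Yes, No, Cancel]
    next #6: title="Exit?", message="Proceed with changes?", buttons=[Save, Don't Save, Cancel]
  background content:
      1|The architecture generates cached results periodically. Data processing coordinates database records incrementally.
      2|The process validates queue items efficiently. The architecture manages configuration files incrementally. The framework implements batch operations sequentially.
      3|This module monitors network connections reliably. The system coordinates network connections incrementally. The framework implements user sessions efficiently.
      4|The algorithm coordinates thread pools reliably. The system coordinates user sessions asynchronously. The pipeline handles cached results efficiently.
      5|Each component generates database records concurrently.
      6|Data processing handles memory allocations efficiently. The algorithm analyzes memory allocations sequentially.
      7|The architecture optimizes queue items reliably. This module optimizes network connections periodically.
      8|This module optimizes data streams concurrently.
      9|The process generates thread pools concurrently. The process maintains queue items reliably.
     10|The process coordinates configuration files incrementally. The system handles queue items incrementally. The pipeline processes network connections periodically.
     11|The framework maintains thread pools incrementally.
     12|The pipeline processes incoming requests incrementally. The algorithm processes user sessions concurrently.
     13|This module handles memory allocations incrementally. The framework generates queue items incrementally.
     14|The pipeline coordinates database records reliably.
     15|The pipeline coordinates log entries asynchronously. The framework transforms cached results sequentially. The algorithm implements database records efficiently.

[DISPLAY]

  ┃ DialogModal                    
  ┠────────────────────────────────
━━┃The architecture generates cache
rm┃The process validates queue item
──┃This module monitors network con
he┃The algorithm coordinates thread
ct┃Each component generates databas
an┃Da┌───────────────────────────┐a
ot┃Th│         Overwrite?        │e
dd┃Th│ Unsaved changes detected. │a
ta┃Th│            [OK]           │o
  ┃Th└───────────────────────────┘r
━━┃The framework maintains thread p
  ┃The pipeline processes incoming 
  ┃This module handles memory alloc
  ┃The pipeline coordinates databas
  ┃The pipeline coordinates log ent
  ┃                                
  ┗━━━━━━━━━━━━━━━━━━━━━━━━━━━━━━━━
                                   
                                   


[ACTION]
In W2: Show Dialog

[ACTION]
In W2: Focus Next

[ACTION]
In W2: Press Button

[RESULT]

  ┃ DialogModal                    
  ┠────────────────────────────────
━━┃The architecture generates cache
rm┃The process validates queue item
──┃This module monitors network con
he┃The algorithm coordinates thread
ct┃Each component generates databas
an┃Data processing handles memory a
ot┃The architecture optimizes queue
dd┃This module optimizes data strea
ta┃The process generates thread poo
  ┃The process coordinates configur
━━┃The framework maintains thread p
  ┃The pipeline processes incoming 
  ┃This module handles memory alloc
  ┃The pipeline coordinates databas
  ┃The pipeline coordinates log ent
  ┃                                
  ┗━━━━━━━━━━━━━━━━━━━━━━━━━━━━━━━━
                                   
                                   


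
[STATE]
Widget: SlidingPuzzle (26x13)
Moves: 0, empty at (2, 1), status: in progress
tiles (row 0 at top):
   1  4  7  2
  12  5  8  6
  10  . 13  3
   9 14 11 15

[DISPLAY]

┌────┬────┬────┬────┐     
│  1 │  4 │  7 │  2 │     
├────┼────┼────┼────┤     
│ 12 │  5 │  8 │  6 │     
├────┼────┼────┼────┤     
│ 10 │    │ 13 │  3 │     
├────┼────┼────┼────┤     
│  9 │ 14 │ 11 │ 15 │     
└────┴────┴────┴────┘     
Moves: 0                  
                          
                          
                          


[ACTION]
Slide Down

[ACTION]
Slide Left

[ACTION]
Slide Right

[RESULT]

┌────┬────┬────┬────┐     
│  1 │  4 │  7 │  2 │     
├────┼────┼────┼────┤     
│ 12 │    │  8 │  6 │     
├────┼────┼────┼────┤     
│ 10 │  5 │ 13 │  3 │     
├────┼────┼────┼────┤     
│  9 │ 14 │ 11 │ 15 │     
└────┴────┴────┴────┘     
Moves: 3                  
                          
                          
                          


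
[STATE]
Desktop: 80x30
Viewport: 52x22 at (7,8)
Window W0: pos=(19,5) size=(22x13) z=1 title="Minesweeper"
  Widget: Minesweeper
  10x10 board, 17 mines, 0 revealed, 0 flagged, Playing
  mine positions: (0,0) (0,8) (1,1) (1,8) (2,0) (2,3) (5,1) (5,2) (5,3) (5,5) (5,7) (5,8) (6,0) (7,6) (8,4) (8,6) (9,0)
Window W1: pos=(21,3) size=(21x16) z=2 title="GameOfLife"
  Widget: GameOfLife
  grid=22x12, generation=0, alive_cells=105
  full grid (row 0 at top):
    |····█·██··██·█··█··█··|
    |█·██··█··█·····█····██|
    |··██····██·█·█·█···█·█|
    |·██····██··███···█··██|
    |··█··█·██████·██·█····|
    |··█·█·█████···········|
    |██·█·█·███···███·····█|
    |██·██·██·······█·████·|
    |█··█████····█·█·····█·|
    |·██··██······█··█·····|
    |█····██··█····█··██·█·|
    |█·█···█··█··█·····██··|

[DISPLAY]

            ┃■┃·██··█··█·····█····┃                 
            ┃■┃·██····██·█·█·█···█┃                 
            ┃■┃██····██··███···█··┃                 
            ┃■┃·█··█·██████·██·█··┃                 
            ┃■┃·█·█·█████·········┃                 
            ┃■┃█·█·█·███···███····┃                 
            ┃■┃█·██·██·······█·███┃                 
            ┃■┃··█████····█·█·····┃                 
            ┃■┃██··██······█··█···┃                 
            ┗━┃····██··█····█··██·┃                 
              ┗━━━━━━━━━━━━━━━━━━━┛                 
                                                    
                                                    
                                                    
                                                    
                                                    
                                                    
                                                    
                                                    
                                                    
                                                    
                                                    


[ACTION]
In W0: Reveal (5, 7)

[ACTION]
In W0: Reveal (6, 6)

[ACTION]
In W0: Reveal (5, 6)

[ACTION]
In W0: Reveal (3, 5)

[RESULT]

            ┃✹┃·██··█··█·····█····┃                 
            ┃■┃·██····██·█·█·█···█┃                 
            ┃✹┃██····██··███···█··┃                 
            ┃■┃·█··█·██████·██·█··┃                 
            ┃■┃·█·█·█████·········┃                 
            ┃■┃█·█·█·███···███····┃                 
            ┃✹┃█·██·██·······█·███┃                 
            ┃■┃··█████····█·█·····┃                 
            ┃■┃██··██······█··█···┃                 
            ┗━┃····██··█····█··██·┃                 
              ┗━━━━━━━━━━━━━━━━━━━┛                 
                                                    
                                                    
                                                    
                                                    
                                                    
                                                    
                                                    
                                                    
                                                    
                                                    
                                                    


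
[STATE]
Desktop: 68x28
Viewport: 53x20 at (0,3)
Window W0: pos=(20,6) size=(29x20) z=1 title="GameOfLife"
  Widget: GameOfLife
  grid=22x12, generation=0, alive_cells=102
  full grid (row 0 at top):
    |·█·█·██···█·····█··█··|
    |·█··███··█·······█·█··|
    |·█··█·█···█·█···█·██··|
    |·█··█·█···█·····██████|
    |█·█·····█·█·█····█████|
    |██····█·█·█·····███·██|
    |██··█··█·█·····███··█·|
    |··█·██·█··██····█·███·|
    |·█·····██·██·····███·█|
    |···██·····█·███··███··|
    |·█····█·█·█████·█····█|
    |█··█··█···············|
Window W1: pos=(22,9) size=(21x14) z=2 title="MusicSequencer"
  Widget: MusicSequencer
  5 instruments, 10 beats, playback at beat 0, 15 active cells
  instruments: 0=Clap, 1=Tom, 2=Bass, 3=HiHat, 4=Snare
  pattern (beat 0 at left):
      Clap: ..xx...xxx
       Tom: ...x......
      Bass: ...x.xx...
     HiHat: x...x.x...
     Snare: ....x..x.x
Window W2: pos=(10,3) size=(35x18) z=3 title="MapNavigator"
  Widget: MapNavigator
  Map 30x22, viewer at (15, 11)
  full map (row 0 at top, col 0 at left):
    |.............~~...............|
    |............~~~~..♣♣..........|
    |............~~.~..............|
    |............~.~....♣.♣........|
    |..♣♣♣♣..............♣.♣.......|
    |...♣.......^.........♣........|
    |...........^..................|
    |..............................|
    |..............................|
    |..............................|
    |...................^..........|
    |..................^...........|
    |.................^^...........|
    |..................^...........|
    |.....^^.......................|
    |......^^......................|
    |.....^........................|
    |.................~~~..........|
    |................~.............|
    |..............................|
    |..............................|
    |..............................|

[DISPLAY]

          ┏━━━━━━━━━━━━━━━━━━━━━━━━━━━━━━━━━┓        
          ┃ MapNavigator                    ┃        
          ┠─────────────────────────────────┨        
          ┃ ..♣♣♣♣..............♣.♣.......  ┃━━━┓    
          ┃ ...♣.......^.........♣........  ┃   ┃    
          ┃ ...........^..................  ┃───┨    
          ┃ ..............................  ┃   ┃    
          ┃ ..............................  ┃   ┃    
          ┃ ..............................  ┃   ┃    
          ┃ ...................^..........  ┃   ┃    
          ┃ ...............@..^...........  ┃   ┃    
          ┃ .................^^...........  ┃   ┃    
          ┃ ..................^...........  ┃   ┃    
          ┃ .....^^.......................  ┃   ┃    
          ┃ ......^^......................  ┃   ┃    
          ┃ .....^........................  ┃   ┃    
          ┃ .................~~~..........  ┃   ┃    
          ┗━━━━━━━━━━━━━━━━━━━━━━━━━━━━━━━━━┛   ┃    
                    ┃█┃                   ┃     ┃    
                    ┃ ┗━━━━━━━━━━━━━━━━━━━┛     ┃    


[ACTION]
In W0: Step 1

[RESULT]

          ┏━━━━━━━━━━━━━━━━━━━━━━━━━━━━━━━━━┓        
          ┃ MapNavigator                    ┃        
          ┠─────────────────────────────────┨        
          ┃ ..♣♣♣♣..............♣.♣.......  ┃━━━┓    
          ┃ ...♣.......^.........♣........  ┃   ┃    
          ┃ ...........^..................  ┃───┨    
          ┃ ..............................  ┃   ┃    
          ┃ ..............................  ┃   ┃    
          ┃ ..............................  ┃   ┃    
          ┃ ...................^..........  ┃   ┃    
          ┃ ...............@..^...........  ┃   ┃    
          ┃ .................^^...........  ┃   ┃    
          ┃ ..................^...........  ┃   ┃    
          ┃ .....^^.......................  ┃   ┃    
          ┃ ......^^......................  ┃   ┃    
          ┃ .....^........................  ┃   ┃    
          ┃ .................~~~..........  ┃   ┃    
          ┗━━━━━━━━━━━━━━━━━━━━━━━━━━━━━━━━━┛   ┃    
                    ┃·┃                   ┃     ┃    
                    ┃ ┗━━━━━━━━━━━━━━━━━━━┛     ┃    


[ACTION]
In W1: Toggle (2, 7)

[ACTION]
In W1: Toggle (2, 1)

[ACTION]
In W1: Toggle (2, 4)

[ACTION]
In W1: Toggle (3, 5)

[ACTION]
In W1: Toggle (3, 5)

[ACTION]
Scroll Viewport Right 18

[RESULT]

━━━━━━━━━━━━━━━━━━━━━━━━━━━━━┓                       
Navigator                    ┃                       
─────────────────────────────┨                       
♣♣♣..............♣.♣.......  ┃━━━┓                   
♣.......^.........♣........  ┃   ┃                   
........^..................  ┃───┨                   
...........................  ┃   ┃                   
...........................  ┃   ┃                   
...........................  ┃   ┃                   
................^..........  ┃   ┃                   
............@..^...........  ┃   ┃                   
..............^^...........  ┃   ┃                   
...............^...........  ┃   ┃                   
..^^.......................  ┃   ┃                   
...^^......................  ┃   ┃                   
..^........................  ┃   ┃                   
..............~~~..........  ┃   ┃                   
━━━━━━━━━━━━━━━━━━━━━━━━━━━━━┛   ┃                   
     ┃·┃                   ┃     ┃                   
     ┃ ┗━━━━━━━━━━━━━━━━━━━┛     ┃                   


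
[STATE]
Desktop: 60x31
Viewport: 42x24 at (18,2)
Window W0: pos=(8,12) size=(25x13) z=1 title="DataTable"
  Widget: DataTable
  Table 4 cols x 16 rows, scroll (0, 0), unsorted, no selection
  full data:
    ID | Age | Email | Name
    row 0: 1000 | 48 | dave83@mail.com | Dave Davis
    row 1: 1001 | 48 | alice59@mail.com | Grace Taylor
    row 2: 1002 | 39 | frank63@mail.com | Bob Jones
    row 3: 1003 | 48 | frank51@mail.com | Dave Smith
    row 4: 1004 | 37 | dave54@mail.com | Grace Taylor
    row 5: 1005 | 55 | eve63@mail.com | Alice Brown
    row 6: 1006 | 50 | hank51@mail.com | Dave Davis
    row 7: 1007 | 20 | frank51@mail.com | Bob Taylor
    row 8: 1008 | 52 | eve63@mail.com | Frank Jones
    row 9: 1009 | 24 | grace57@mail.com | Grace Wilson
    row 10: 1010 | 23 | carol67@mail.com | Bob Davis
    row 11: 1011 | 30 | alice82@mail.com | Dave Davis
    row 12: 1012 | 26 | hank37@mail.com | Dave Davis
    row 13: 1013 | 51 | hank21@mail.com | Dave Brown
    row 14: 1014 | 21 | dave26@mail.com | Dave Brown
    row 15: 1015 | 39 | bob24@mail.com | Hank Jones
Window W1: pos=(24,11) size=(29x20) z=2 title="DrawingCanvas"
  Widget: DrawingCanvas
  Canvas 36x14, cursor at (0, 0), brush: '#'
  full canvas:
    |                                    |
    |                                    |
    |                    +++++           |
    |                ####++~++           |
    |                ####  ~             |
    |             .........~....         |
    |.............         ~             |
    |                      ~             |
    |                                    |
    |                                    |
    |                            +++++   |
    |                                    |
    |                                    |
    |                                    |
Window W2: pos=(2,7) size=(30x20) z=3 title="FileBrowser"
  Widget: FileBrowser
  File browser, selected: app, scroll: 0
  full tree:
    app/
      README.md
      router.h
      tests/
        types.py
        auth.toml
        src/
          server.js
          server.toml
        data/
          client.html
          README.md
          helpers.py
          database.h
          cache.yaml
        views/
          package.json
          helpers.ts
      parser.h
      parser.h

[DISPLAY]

                                          
                                          
                                          
                                          
                                          
━━━━━━━━━━━━━┓                            
             ┃                            
─────────────┨                            
             ┃                            
             ┃━━━━━━━━━━━━━━━━━━━━┓       
             ┃gCanvas             ┃       
             ┃────────────────────┨       
             ┃                    ┃       
             ┃                    ┃       
             ┃             +++++  ┃       
             ┃         ####++~++  ┃       
             ┃         ####  ~    ┃       
             ┃      .........~....┃       
             ┃......         ~    ┃       
             ┃               ~    ┃       
             ┃                    ┃       
             ┃                    ┃       
             ┃                    ┃       
             ┃                    ┃       


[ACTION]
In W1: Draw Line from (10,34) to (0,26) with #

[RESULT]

                                          
                                          
                                          
                                          
                                          
━━━━━━━━━━━━━┓                            
             ┃                            
─────────────┨                            
             ┃                            
             ┃━━━━━━━━━━━━━━━━━━━━┓       
             ┃gCanvas             ┃       
             ┃────────────────────┨       
             ┃                   #┃       
             ┃                    ┃       
             ┃             +++++  ┃       
             ┃         ####++~++  ┃       
             ┃         ####  ~    ┃       
             ┃      .........~....┃       
             ┃......         ~    ┃       
             ┃               ~    ┃       
             ┃                    ┃       
             ┃                    ┃       
             ┃                    ┃       
             ┃                    ┃       


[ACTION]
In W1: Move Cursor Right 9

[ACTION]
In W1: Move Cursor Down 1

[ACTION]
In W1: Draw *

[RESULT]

                                          
                                          
                                          
                                          
                                          
━━━━━━━━━━━━━┓                            
             ┃                            
─────────────┨                            
             ┃                            
             ┃━━━━━━━━━━━━━━━━━━━━┓       
             ┃gCanvas             ┃       
             ┃────────────────────┨       
             ┃                   #┃       
             ┃  *                 ┃       
             ┃             +++++  ┃       
             ┃         ####++~++  ┃       
             ┃         ####  ~    ┃       
             ┃      .........~....┃       
             ┃......         ~    ┃       
             ┃               ~    ┃       
             ┃                    ┃       
             ┃                    ┃       
             ┃                    ┃       
             ┃                    ┃       


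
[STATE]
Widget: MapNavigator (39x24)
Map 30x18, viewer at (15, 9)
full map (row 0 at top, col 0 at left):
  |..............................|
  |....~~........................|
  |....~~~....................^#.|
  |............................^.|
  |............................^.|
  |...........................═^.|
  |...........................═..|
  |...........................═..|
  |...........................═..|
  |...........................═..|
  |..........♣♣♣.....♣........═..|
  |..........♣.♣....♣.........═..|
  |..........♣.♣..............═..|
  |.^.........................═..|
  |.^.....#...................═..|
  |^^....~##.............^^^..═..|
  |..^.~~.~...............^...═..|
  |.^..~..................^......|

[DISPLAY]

                                       
                                       
                                       
    ..............................     
    ....~~........................     
    ....~~~....................^#.     
    ............................^.     
    ............................^.     
    ...........................═^.     
    ...........................═..     
    ...........................═..     
    ...........................═..     
    ...............@...........═..     
    ..........♣♣♣.....♣........═..     
    ..........♣.♣....♣.........═..     
    ..........♣.♣..............═..     
    .^.........................═..     
    .^.....#...................═..     
    ^^....~##.............^^^..═..     
    ..^.~~.~...............^...═..     
    .^..~..................^......     
                                       
                                       
                                       


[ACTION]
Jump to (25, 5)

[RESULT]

                                       
                                       
                                       
                                       
                                       
                                       
                                       
........................               
........................               
~....................^#.               
......................^.               
......................^.               
...................@.═^.               
.....................═..               
.....................═..               
.....................═..               
.....................═..               
....♣♣♣.....♣........═..               
....♣.♣....♣.........═..               
....♣.♣..............═..               
.....................═..               
.#...................═..               
~##.............^^^..═..               
.~...............^...═..               


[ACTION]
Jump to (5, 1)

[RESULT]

                                       
                                       
                                       
                                       
                                       
                                       
                                       
                                       
                                       
                                       
                                       
              .........................
              ....~@...................
              ....~~~..................
              .........................
              .........................
              .........................
              .........................
              .........................
              .........................
              .........................
              ..........♣♣♣.....♣......
              ..........♣.♣....♣.......
              ..........♣.♣............


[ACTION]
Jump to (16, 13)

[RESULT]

   ....~~........................      
   ....~~~....................^#.      
   ............................^.      
   ............................^.      
   ...........................═^.      
   ...........................═..      
   ...........................═..      
   ...........................═..      
   ...........................═..      
   ..........♣♣♣.....♣........═..      
   ..........♣.♣....♣.........═..      
   ..........♣.♣..............═..      
   .^..............@..........═..      
   .^.....#...................═..      
   ^^....~##.............^^^..═..      
   ..^.~~.~...............^...═..      
   .^..~..................^......      
                                       
                                       
                                       
                                       
                                       
                                       
                                       


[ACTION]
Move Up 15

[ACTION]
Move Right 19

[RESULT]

                                       
                                       
                                       
                                       
                                       
                                       
                                       
                                       
                                       
                                       
                                       
                                       
...................@                   
....................                   
.................^#.                   
..................^.                   
..................^.                   
.................═^.                   
.................═..                   
.................═..                   
.................═..                   
.................═..                   
♣♣♣.....♣........═..                   
♣.♣....♣.........═..                   


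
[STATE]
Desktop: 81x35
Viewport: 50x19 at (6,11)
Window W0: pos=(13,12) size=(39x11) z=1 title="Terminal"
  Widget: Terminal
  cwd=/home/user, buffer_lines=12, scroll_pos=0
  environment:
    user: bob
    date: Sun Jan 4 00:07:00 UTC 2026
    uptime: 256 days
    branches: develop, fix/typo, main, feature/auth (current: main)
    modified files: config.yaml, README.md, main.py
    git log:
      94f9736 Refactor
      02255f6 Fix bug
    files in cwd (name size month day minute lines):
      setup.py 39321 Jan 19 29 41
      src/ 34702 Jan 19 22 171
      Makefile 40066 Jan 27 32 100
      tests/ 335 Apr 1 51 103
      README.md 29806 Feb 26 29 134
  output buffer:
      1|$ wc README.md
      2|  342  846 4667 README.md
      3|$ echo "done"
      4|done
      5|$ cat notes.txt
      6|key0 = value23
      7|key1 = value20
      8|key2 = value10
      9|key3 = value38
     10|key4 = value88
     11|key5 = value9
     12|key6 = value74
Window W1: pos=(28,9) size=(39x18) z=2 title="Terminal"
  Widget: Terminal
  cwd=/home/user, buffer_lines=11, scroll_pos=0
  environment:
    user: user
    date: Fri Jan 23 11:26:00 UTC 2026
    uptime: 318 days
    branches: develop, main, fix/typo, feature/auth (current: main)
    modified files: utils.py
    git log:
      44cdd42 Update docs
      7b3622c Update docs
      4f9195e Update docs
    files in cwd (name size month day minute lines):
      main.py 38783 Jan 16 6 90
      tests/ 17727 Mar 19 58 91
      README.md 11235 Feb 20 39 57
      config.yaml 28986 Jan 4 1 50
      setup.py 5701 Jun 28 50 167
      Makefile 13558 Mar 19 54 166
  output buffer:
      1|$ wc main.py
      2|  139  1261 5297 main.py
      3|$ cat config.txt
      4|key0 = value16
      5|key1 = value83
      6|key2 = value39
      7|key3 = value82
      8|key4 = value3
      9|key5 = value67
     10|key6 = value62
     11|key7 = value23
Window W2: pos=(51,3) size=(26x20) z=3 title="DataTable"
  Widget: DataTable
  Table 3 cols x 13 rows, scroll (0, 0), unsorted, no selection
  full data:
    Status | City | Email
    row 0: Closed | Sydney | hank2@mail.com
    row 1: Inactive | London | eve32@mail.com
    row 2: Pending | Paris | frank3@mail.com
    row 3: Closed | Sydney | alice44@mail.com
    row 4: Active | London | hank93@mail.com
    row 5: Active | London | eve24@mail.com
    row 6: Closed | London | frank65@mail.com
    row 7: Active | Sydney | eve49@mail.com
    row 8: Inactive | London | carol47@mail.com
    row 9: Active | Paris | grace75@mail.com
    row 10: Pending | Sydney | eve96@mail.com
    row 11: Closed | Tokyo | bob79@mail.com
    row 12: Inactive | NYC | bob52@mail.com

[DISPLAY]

                      ┠──────────────────────┃Clos
       ┏━━━━━━━━━━━━━━┃$ wc main.py          ┃Acti
       ┃ Terminal     ┃  139  1261 5297 main.┃Acti
       ┠──────────────┃$ cat config.txt      ┃Clos
       ┃$ wc README.md┃key0 = value16        ┃Acti
       ┃  342  846 466┃key1 = value83        ┃Inac
       ┃$ echo "done" ┃key2 = value39        ┃Acti
       ┃done          ┃key3 = value82        ┃Pend
       ┃$ cat notes.tx┃key4 = value3         ┃Clos
       ┃key0 = value23┃key5 = value67        ┃Inac
       ┃key1 = value20┃key6 = value62        ┃    
       ┗━━━━━━━━━━━━━━┃key7 = value23        ┗━━━━
                      ┃$ █                        
                      ┃                           
                      ┃                           
                      ┗━━━━━━━━━━━━━━━━━━━━━━━━━━━
                                                  
                                                  
                                                  


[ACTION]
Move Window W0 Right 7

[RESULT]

                      ┠──────────────────────┃Clos
              ┏━━━━━━━┃$ wc main.py          ┃Acti
              ┃ Termin┃  139  1261 5297 main.┃Acti
              ┠───────┃$ cat config.txt      ┃Clos
              ┃$ wc RE┃key0 = value16        ┃Acti
              ┃  342  ┃key1 = value83        ┃Inac
              ┃$ echo ┃key2 = value39        ┃Acti
              ┃done   ┃key3 = value82        ┃Pend
              ┃$ cat n┃key4 = value3         ┃Clos
              ┃key0 = ┃key5 = value67        ┃Inac
              ┃key1 = ┃key6 = value62        ┃    
              ┗━━━━━━━┃key7 = value23        ┗━━━━
                      ┃$ █                        
                      ┃                           
                      ┃                           
                      ┗━━━━━━━━━━━━━━━━━━━━━━━━━━━
                                                  
                                                  
                                                  


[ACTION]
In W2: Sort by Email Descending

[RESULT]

                      ┠──────────────────────┃Clos
              ┏━━━━━━━┃$ wc main.py          ┃Pend
              ┃ Termin┃  139  1261 5297 main.┃Pend
              ┠───────┃$ cat config.txt      ┃Acti
              ┃$ wc RE┃key0 = value16        ┃Inac
              ┃  342  ┃key1 = value83        ┃Acti
              ┃$ echo ┃key2 = value39        ┃Inac
              ┃done   ┃key3 = value82        ┃Clos
              ┃$ cat n┃key4 = value3         ┃Inac
              ┃key0 = ┃key5 = value67        ┃Clos
              ┃key1 = ┃key6 = value62        ┃    
              ┗━━━━━━━┃key7 = value23        ┗━━━━
                      ┃$ █                        
                      ┃                           
                      ┃                           
                      ┗━━━━━━━━━━━━━━━━━━━━━━━━━━━
                                                  
                                                  
                                                  


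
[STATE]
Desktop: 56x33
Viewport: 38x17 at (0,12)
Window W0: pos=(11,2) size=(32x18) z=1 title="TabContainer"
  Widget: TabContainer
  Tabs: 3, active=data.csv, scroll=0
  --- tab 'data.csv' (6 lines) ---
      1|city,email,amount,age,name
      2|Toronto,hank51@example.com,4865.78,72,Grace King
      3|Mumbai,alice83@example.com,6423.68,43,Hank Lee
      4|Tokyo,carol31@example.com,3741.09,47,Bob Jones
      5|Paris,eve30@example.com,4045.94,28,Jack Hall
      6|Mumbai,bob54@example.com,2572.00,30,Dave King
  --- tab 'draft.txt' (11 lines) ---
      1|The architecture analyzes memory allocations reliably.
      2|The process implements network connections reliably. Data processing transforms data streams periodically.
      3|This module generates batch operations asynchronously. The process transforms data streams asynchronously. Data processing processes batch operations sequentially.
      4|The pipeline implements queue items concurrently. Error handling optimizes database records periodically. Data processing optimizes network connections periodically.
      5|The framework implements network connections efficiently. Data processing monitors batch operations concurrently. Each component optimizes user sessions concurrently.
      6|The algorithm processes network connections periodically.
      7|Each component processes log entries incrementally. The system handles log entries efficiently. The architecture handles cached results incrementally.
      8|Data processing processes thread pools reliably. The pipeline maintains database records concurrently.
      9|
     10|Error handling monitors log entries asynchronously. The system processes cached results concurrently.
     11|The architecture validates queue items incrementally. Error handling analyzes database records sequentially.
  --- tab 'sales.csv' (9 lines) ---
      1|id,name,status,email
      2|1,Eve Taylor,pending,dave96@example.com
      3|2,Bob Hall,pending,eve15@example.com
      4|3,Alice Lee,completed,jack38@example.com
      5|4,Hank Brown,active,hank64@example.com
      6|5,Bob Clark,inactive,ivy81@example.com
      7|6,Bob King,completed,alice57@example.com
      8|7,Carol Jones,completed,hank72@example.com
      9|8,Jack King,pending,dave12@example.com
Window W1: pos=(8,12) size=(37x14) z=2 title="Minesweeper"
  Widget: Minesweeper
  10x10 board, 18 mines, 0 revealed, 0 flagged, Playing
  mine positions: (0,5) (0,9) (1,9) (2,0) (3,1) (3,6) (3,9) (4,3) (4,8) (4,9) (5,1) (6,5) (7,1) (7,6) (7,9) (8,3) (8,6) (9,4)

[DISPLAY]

        ┏━━━━━━━━━━━━━━━━━━━━━━━━━━━━━
        ┃ Minesweeper                 
        ┠─────────────────────────────
        ┃■■■■■■■■■■                   
        ┃■■■■■■■■■■                   
        ┃■■■■■■■■■■                   
        ┃■■■■■■■■■■                   
        ┃■■■■■■■■■■                   
        ┃■■■■■■■■■■                   
        ┃■■■■■■■■■■                   
        ┃■■■■■■■■■■                   
        ┃■■■■■■■■■■                   
        ┃■■■■■■■■■■                   
        ┗━━━━━━━━━━━━━━━━━━━━━━━━━━━━━
                                      
                                      
                                      


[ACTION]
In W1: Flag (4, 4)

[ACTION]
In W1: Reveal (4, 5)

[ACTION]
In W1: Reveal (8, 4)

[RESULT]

        ┏━━━━━━━━━━━━━━━━━━━━━━━━━━━━━
        ┃ Minesweeper                 
        ┠─────────────────────────────
        ┃■■■■■■■■■■                   
        ┃■■■■■■■■■■                   
        ┃■■■■■■■■■■                   
        ┃■■■■■■■■■■                   
        ┃■■■■⚑1■■■■                   
        ┃■■■■■■■■■■                   
        ┃■■■■■■■■■■                   
        ┃■■■■■■■■■■                   
        ┃■■■■2■■■■■                   
        ┃■■■■■■■■■■                   
        ┗━━━━━━━━━━━━━━━━━━━━━━━━━━━━━
                                      
                                      
                                      
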